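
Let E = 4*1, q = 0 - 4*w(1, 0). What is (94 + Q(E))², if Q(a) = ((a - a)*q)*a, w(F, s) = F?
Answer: 8836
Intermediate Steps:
q = -4 (q = 0 - 4*1 = 0 - 4 = -4)
E = 4
Q(a) = 0 (Q(a) = ((a - a)*(-4))*a = (0*(-4))*a = 0*a = 0)
(94 + Q(E))² = (94 + 0)² = 94² = 8836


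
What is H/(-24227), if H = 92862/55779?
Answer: -4422/64350373 ≈ -6.8718e-5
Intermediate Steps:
H = 30954/18593 (H = 92862*(1/55779) = 30954/18593 ≈ 1.6648)
H/(-24227) = (30954/18593)/(-24227) = (30954/18593)*(-1/24227) = -4422/64350373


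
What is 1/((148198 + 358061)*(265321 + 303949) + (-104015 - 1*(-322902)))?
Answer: 1/288198279817 ≈ 3.4698e-12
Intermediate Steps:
1/((148198 + 358061)*(265321 + 303949) + (-104015 - 1*(-322902))) = 1/(506259*569270 + (-104015 + 322902)) = 1/(288198060930 + 218887) = 1/288198279817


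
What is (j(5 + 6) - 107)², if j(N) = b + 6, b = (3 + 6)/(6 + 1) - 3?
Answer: 516961/49 ≈ 10550.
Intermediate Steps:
b = -12/7 (b = 9/7 - 3 = -12/7 ≈ -1.7143)
j(N) = 30/7 (j(N) = -12/7 + 6 = 30/7)
(j(5 + 6) - 107)² = (30/7 - 107)² = (-719/7)² = 516961/49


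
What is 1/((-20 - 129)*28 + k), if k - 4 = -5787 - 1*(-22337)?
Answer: 1/12382 ≈ 8.0762e-5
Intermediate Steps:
k = 16554 (k = 4 + (-5787 - 1*(-22337)) = 4 + (-5787 + 22337) = 4 + 16550 = 16554)
1/((-20 - 129)*28 + k) = 1/((-20 - 129)*28 + 16554) = 1/(-149*28 + 16554) = 1/(-4172 + 16554) = 1/12382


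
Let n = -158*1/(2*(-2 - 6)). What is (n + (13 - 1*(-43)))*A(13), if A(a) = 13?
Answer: 6851/8 ≈ 856.38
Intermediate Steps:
n = 79/8 (n = -158/((-8*2)) = -158/(-16) = -158*(-1/16) = 79/8 ≈ 9.8750)
(n + (13 - 1*(-43)))*A(13) = (79/8 + (13 - 1*(-43)))*13 = (79/8 + (13 + 43))*13 = (79/8 + 56)*13 = (527/8)*13 = 6851/8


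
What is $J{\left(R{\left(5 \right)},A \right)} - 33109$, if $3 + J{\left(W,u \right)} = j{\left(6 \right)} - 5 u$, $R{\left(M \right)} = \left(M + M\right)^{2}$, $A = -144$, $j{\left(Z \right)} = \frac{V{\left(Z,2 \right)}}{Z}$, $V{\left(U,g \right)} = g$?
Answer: $- \frac{97175}{3} \approx -32392.0$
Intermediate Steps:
$j{\left(Z \right)} = \frac{2}{Z}$
$R{\left(M \right)} = 4 M^{2}$ ($R{\left(M \right)} = \left(2 M\right)^{2} = 4 M^{2}$)
$J{\left(W,u \right)} = - \frac{8}{3} - 5 u$ ($J{\left(W,u \right)} = -3 - \left(- \frac{1}{3} + 5 u\right) = - \frac{8}{3} - 5 u$)
$J{\left(R{\left(5 \right)},A \right)} - 33109 = \left(- \frac{8}{3} - -720\right) - 33109 = \left(- \frac{8}{3} + 720\right) - 33109 = \frac{2152}{3} - 33109 = - \frac{97175}{3}$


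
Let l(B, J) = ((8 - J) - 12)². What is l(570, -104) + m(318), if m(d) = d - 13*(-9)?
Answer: 10435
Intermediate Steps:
m(d) = 117 + d (m(d) = d + 117 = 117 + d)
l(B, J) = (-4 - J)²
l(570, -104) + m(318) = (4 - 104)² + (117 + 318) = (-100)² + 435 = 10000 + 435 = 10435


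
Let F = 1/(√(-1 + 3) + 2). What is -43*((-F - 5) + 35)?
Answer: -1247 - 43*√2/2 ≈ -1277.4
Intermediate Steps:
F = 1/(2 + √2) (F = 1/(√2 + 2) = 1/(2 + √2) ≈ 0.29289)
-43*((-F - 5) + 35) = -43*((-(1 - √2/2) - 5) + 35) = -43*(((-1 + √2/2) - 5) + 35) = -43*((-6 + √2/2) + 35) = -43*(29 + √2/2) = -1247 - 43*√2/2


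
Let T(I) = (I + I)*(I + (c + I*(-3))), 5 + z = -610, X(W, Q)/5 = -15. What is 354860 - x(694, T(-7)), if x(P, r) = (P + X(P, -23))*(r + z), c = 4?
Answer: 891533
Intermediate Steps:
X(W, Q) = -75 (X(W, Q) = 5*(-15) = -75)
z = -615 (z = -5 - 610 = -615)
T(I) = 2*I*(4 - 2*I) (T(I) = (I + I)*(I + (4 + I*(-3))) = (2*I)*(I + (4 - 3*I)) = (2*I)*(4 - 2*I) = 2*I*(4 - 2*I))
x(P, r) = (-615 + r)*(-75 + P) (x(P, r) = (P - 75)*(r - 615) = (-75 + P)*(-615 + r) = (-615 + r)*(-75 + P))
354860 - x(694, T(-7)) = 354860 - (46125 - 615*694 - 300*(-7)*(2 - 1*(-7)) + 694*(4*(-7)*(2 - 1*(-7)))) = 354860 - (46125 - 426810 - 300*(-7)*(2 + 7) + 694*(4*(-7)*(2 + 7))) = 354860 - (46125 - 426810 - 300*(-7)*9 + 694*(4*(-7)*9)) = 354860 - (46125 - 426810 - 75*(-252) + 694*(-252)) = 354860 - (46125 - 426810 + 18900 - 174888) = 354860 - 1*(-536673) = 354860 + 536673 = 891533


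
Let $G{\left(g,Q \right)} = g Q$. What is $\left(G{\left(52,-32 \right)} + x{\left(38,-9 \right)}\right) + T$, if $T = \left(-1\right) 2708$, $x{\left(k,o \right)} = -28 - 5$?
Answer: $-4405$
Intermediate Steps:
$G{\left(g,Q \right)} = Q g$
$x{\left(k,o \right)} = -33$ ($x{\left(k,o \right)} = -28 - 5 = -33$)
$T = -2708$
$\left(G{\left(52,-32 \right)} + x{\left(38,-9 \right)}\right) + T = \left(\left(-32\right) 52 - 33\right) - 2708 = \left(-1664 - 33\right) - 2708 = -1697 - 2708 = -4405$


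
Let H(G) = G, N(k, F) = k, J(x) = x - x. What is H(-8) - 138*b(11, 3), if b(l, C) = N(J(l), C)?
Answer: -8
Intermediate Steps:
J(x) = 0
b(l, C) = 0
H(-8) - 138*b(11, 3) = -8 - 138*0 = -8 + 0 = -8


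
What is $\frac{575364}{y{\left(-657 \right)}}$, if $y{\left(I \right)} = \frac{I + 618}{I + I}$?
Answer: $\frac{252009432}{13} \approx 1.9385 \cdot 10^{7}$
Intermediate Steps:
$y{\left(I \right)} = \frac{618 + I}{2 I}$
$\frac{575364}{y{\left(-657 \right)}} = \frac{575364}{\frac{1}{2} \frac{1}{-657} \left(618 - 657\right)} = \frac{575364}{\frac{1}{2} \left(- \frac{1}{657}\right) \left(-39\right)} = \frac{575364}{\frac{13}{438}} = 575364 \cdot \frac{438}{13} = \frac{252009432}{13}$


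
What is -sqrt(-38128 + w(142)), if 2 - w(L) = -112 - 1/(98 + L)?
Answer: -7*I*sqrt(2792865)/60 ≈ -194.97*I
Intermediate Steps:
w(L) = 114 + 1/(98 + L) (w(L) = 2 - (-112 - 1/(98 + L)) = 2 + (112 + 1/(98 + L)) = 114 + 1/(98 + L))
-sqrt(-38128 + w(142)) = -sqrt(-38128 + (11173 + 114*142)/(98 + 142)) = -sqrt(-38128 + (11173 + 16188)/240) = -sqrt(-38128 + (1/240)*27361) = -sqrt(-38128 + 27361/240) = -sqrt(-9123359/240) = -7*I*sqrt(2792865)/60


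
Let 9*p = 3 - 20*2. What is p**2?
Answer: 1369/81 ≈ 16.901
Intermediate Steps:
p = -37/9 (p = (3 - 20*2)/9 = (3 - 5*8)/9 = (3 - 40)/9 = (1/9)*(-37) = -37/9 ≈ -4.1111)
p**2 = (-37/9)**2 = 1369/81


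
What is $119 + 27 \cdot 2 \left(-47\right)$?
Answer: $-2419$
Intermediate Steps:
$119 + 27 \cdot 2 \left(-47\right) = 119 + 54 \left(-47\right) = 119 - 2538 = -2419$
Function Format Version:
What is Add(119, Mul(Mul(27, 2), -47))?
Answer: -2419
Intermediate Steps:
Add(119, Mul(Mul(27, 2), -47)) = Add(119, Mul(54, -47)) = Add(119, -2538) = -2419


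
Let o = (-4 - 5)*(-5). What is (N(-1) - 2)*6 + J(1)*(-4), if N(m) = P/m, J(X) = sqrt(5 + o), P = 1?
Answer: -18 - 20*sqrt(2) ≈ -46.284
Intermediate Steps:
o = 45 (o = -9*(-5) = 45)
J(X) = 5*sqrt(2) (J(X) = sqrt(5 + 45) = sqrt(50) = 5*sqrt(2))
N(m) = 1/m
(N(-1) - 2)*6 + J(1)*(-4) = (1/(-1) - 2)*6 + (5*sqrt(2))*(-4) = (-1 - 2)*6 - 20*sqrt(2) = -3*6 - 20*sqrt(2) = -18 - 20*sqrt(2)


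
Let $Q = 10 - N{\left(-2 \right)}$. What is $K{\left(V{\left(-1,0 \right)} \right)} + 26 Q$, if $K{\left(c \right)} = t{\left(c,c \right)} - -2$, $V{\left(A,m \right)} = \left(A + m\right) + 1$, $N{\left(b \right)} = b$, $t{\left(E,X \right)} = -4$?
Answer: $310$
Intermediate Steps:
$V{\left(A,m \right)} = 1 + A + m$
$K{\left(c \right)} = -2$ ($K{\left(c \right)} = -4 - -2 = -4 + 2 = -2$)
$Q = 12$ ($Q = 10 - -2 = 10 + 2 = 12$)
$K{\left(V{\left(-1,0 \right)} \right)} + 26 Q = -2 + 26 \cdot 12 = -2 + 312 = 310$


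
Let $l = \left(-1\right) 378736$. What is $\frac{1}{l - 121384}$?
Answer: $- \frac{1}{500120} \approx -1.9995 \cdot 10^{-6}$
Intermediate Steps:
$l = -378736$
$\frac{1}{l - 121384} = \frac{1}{-378736 - 121384} = \frac{1}{-500120} = - \frac{1}{500120}$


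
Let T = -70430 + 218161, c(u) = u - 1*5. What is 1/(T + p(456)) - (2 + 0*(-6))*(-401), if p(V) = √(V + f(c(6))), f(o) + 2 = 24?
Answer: 17503207349897/21824447883 - √478/21824447883 ≈ 802.00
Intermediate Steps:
c(u) = -5 + u (c(u) = u - 5 = -5 + u)
f(o) = 22 (f(o) = -2 + 24 = 22)
p(V) = √(22 + V) (p(V) = √(V + 22) = √(22 + V))
T = 147731
1/(T + p(456)) - (2 + 0*(-6))*(-401) = 1/(147731 + √(22 + 456)) - (2 + 0*(-6))*(-401) = 1/(147731 + √478) - (2 + 0)*(-401) = 1/(147731 + √478) - 2*(-401) = 1/(147731 + √478) - 1*(-802) = 1/(147731 + √478) + 802 = 802 + 1/(147731 + √478)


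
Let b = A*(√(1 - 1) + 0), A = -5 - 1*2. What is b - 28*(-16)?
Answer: 448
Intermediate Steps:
A = -7 (A = -5 - 2 = -7)
b = 0 (b = -7*(√(1 - 1) + 0) = -7*(√0 + 0) = -7*(0 + 0) = -7*0 = 0)
b - 28*(-16) = 0 - 28*(-16) = 0 + 448 = 448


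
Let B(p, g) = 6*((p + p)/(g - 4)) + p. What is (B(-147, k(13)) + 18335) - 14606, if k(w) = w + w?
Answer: 38520/11 ≈ 3501.8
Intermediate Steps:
k(w) = 2*w
B(p, g) = p + 12*p/(-4 + g) (B(p, g) = 6*((2*p)/(-4 + g)) + p = 6*(2*p/(-4 + g)) + p = 12*p/(-4 + g) + p = p + 12*p/(-4 + g))
(B(-147, k(13)) + 18335) - 14606 = (-147*(8 + 2*13)/(-4 + 2*13) + 18335) - 14606 = (-147*(8 + 26)/(-4 + 26) + 18335) - 14606 = (-147*34/22 + 18335) - 14606 = (-147*1/22*34 + 18335) - 14606 = (-2499/11 + 18335) - 14606 = 199186/11 - 14606 = 38520/11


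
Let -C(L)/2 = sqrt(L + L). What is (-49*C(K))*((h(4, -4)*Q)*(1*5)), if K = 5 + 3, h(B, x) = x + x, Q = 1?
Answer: -15680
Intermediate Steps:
h(B, x) = 2*x
K = 8
C(L) = -2*sqrt(2)*sqrt(L) (C(L) = -2*sqrt(L + L) = -2*sqrt(2)*sqrt(L))
(-49*C(K))*((h(4, -4)*Q)*(1*5)) = (-(-98)*sqrt(2)*sqrt(8))*(((2*(-4))*1)*(1*5)) = (-(-98)*sqrt(2)*2*sqrt(2))*(-8*1*5) = (-49*(-8))*(-8*5) = 392*(-40) = -15680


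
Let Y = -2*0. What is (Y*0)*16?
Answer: 0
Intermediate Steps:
Y = 0
(Y*0)*16 = (0*0)*16 = 0*16 = 0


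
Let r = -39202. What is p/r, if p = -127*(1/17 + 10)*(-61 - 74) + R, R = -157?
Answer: -1464563/333217 ≈ -4.3952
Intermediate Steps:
p = 2929126/17 (p = -127*(1/17 + 10)*(-61 - 74) - 157 = -127*(1/17 + 10)*(-135) - 157 = -21717*(-135)/17 - 157 = -127*(-23085/17) - 157 = 2931795/17 - 157 = 2929126/17 ≈ 1.7230e+5)
p/r = (2929126/17)/(-39202) = (2929126/17)*(-1/39202) = -1464563/333217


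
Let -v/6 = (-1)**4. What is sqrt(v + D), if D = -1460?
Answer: I*sqrt(1466) ≈ 38.288*I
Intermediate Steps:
v = -6 (v = -6*(-1)**4 = -6*1 = -6)
sqrt(v + D) = sqrt(-6 - 1460) = sqrt(-1466) = I*sqrt(1466)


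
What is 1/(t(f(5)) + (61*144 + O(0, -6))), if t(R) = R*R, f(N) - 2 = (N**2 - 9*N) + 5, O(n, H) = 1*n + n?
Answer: 1/8953 ≈ 0.00011169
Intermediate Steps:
O(n, H) = 2*n (O(n, H) = n + n = 2*n)
f(N) = 7 + N**2 - 9*N (f(N) = 2 + ((N**2 - 9*N) + 5) = 2 + (5 + N**2 - 9*N) = 7 + N**2 - 9*N)
t(R) = R**2
1/(t(f(5)) + (61*144 + O(0, -6))) = 1/((7 + 5**2 - 9*5)**2 + (61*144 + 2*0)) = 1/((7 + 25 - 45)**2 + (8784 + 0)) = 1/((-13)**2 + 8784) = 1/(169 + 8784) = 1/8953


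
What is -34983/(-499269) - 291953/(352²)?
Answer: -47142849575/20620475392 ≈ -2.2862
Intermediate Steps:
-34983/(-499269) - 291953/(352²) = -34983*(-1/499269) - 291953/123904 = 11661/166423 - 291953*1/123904 = 11661/166423 - 291953/123904 = -47142849575/20620475392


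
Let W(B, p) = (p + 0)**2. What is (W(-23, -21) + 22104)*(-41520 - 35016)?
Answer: -1725504120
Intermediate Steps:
W(B, p) = p**2
(W(-23, -21) + 22104)*(-41520 - 35016) = ((-21)**2 + 22104)*(-41520 - 35016) = (441 + 22104)*(-76536) = 22545*(-76536) = -1725504120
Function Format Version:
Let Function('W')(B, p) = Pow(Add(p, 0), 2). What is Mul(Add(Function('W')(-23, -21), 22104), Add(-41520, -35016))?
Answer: -1725504120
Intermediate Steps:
Function('W')(B, p) = Pow(p, 2)
Mul(Add(Function('W')(-23, -21), 22104), Add(-41520, -35016)) = Mul(Add(Pow(-21, 2), 22104), Add(-41520, -35016)) = Mul(Add(441, 22104), -76536) = Mul(22545, -76536) = -1725504120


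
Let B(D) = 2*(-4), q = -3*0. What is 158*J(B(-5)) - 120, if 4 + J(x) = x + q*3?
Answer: -2016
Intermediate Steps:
q = 0
B(D) = -8
J(x) = -4 + x (J(x) = -4 + (x + 0*3) = -4 + (x + 0) = -4 + x)
158*J(B(-5)) - 120 = 158*(-4 - 8) - 120 = 158*(-12) - 120 = -1896 - 120 = -2016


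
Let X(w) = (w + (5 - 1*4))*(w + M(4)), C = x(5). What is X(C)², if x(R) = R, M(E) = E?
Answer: 2916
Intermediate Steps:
C = 5
X(w) = (1 + w)*(4 + w) (X(w) = (w + (5 - 1*4))*(w + 4) = (w + (5 - 4))*(4 + w) = (w + 1)*(4 + w) = (1 + w)*(4 + w))
X(C)² = (4 + 5² + 5*5)² = (4 + 25 + 25)² = 54² = 2916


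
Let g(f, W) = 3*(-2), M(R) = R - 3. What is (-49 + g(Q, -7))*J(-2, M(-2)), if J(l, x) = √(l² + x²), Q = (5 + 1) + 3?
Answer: -55*√29 ≈ -296.18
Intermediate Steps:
M(R) = -3 + R
Q = 9 (Q = 6 + 3 = 9)
g(f, W) = -6
(-49 + g(Q, -7))*J(-2, M(-2)) = (-49 - 6)*√((-2)² + (-3 - 2)²) = -55*√(4 + (-5)²) = -55*√(4 + 25) = -55*√29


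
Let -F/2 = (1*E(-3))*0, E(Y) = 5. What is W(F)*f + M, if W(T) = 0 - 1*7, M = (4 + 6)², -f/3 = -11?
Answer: -131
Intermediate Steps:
f = 33 (f = -3*(-11) = 33)
M = 100 (M = 10² = 100)
F = 0 (F = -2*1*5*0 = -10*0 = -2*0 = 0)
W(T) = -7 (W(T) = 0 - 7 = -7)
W(F)*f + M = -7*33 + 100 = -231 + 100 = -131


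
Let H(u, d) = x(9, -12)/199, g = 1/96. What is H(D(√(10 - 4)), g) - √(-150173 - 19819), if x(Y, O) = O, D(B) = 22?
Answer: -12/199 - 6*I*√4722 ≈ -0.060301 - 412.3*I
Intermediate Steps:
g = 1/96 ≈ 0.010417
H(u, d) = -12/199
H(D(√(10 - 4)), g) - √(-150173 - 19819) = -12/199 - √(-150173 - 19819) = -12/199 - √(-169992) = -12/199 - 6*I*√4722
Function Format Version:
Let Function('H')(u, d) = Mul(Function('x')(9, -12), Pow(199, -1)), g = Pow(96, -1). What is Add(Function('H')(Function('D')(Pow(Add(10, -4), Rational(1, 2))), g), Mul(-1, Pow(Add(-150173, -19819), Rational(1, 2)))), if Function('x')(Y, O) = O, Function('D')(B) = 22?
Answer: Add(Rational(-12, 199), Mul(-6, I, Pow(4722, Rational(1, 2)))) ≈ Add(-0.060301, Mul(-412.30, I))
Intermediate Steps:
g = Rational(1, 96) ≈ 0.010417
Function('H')(u, d) = Rational(-12, 199) (Function('H')(u, d) = Mul(-12, Pow(199, -1)) = Mul(-12, Rational(1, 199)) = Rational(-12, 199))
Add(Function('H')(Function('D')(Pow(Add(10, -4), Rational(1, 2))), g), Mul(-1, Pow(Add(-150173, -19819), Rational(1, 2)))) = Add(Rational(-12, 199), Mul(-1, Pow(Add(-150173, -19819), Rational(1, 2)))) = Add(Rational(-12, 199), Mul(-1, Pow(-169992, Rational(1, 2)))) = Add(Rational(-12, 199), Mul(-1, Mul(6, I, Pow(4722, Rational(1, 2))))) = Add(Rational(-12, 199), Mul(-6, I, Pow(4722, Rational(1, 2))))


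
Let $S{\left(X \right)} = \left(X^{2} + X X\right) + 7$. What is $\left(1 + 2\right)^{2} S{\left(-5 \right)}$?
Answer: $513$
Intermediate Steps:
$S{\left(X \right)} = 7 + 2 X^{2}$ ($S{\left(X \right)} = \left(X^{2} + X^{2}\right) + 7 = 2 X^{2} + 7 = 7 + 2 X^{2}$)
$\left(1 + 2\right)^{2} S{\left(-5 \right)} = \left(1 + 2\right)^{2} \left(7 + 2 \left(-5\right)^{2}\right) = 3^{2} \left(7 + 2 \cdot 25\right) = 9 \left(7 + 50\right) = 9 \cdot 57 = 513$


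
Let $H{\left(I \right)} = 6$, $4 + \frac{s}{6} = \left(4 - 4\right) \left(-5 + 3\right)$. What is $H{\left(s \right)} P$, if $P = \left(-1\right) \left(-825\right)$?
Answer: $4950$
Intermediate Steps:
$s = -24$ ($s = -24 + 6 \left(4 - 4\right) \left(-5 + 3\right) = -24 + 6 \cdot 0 \left(-2\right) = -24 + 6 \cdot 0 = -24 + 0 = -24$)
$P = 825$
$H{\left(s \right)} P = 6 \cdot 825 = 4950$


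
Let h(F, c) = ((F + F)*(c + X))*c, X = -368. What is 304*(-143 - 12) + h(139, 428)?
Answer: 7091920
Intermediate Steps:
h(F, c) = 2*F*c*(-368 + c) (h(F, c) = ((F + F)*(c - 368))*c = ((2*F)*(-368 + c))*c = (2*F*(-368 + c))*c = 2*F*c*(-368 + c))
304*(-143 - 12) + h(139, 428) = 304*(-143 - 12) + 2*139*428*(-368 + 428) = 304*(-155) + 2*139*428*60 = -47120 + 7139040 = 7091920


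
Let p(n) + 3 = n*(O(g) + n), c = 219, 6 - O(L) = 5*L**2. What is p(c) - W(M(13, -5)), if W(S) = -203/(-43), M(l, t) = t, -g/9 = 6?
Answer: -135181367/43 ≈ -3.1438e+6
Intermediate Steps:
g = -54 (g = -9*6 = -54)
O(L) = 6 - 5*L**2
W(S) = 203/43 (W(S) = -203*(-1/43) = 203/43)
p(n) = -3 + n*(-14574 + n) (p(n) = -3 + n*((6 - 5*(-54)**2) + n) = -3 + n*((6 - 5*2916) + n) = -3 + n*((6 - 14580) + n) = -3 + n*(-14574 + n))
p(c) - W(M(13, -5)) = (-3 + 219**2 - 14574*219) - 1*203/43 = (-3 + 47961 - 3191706) - 203/43 = -3143748 - 203/43 = -135181367/43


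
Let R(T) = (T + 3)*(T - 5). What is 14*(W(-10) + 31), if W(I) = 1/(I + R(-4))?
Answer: 420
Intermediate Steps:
R(T) = (-5 + T)*(3 + T) (R(T) = (3 + T)*(-5 + T) = (-5 + T)*(3 + T))
W(I) = 1/(9 + I) (W(I) = 1/(I + (-15 + (-4)² - 2*(-4))) = 1/(I + (-15 + 16 + 8)) = 1/(I + 9) = 1/(9 + I))
14*(W(-10) + 31) = 14*(1/(9 - 10) + 31) = 14*(1/(-1) + 31) = 14*(-1 + 31) = 14*30 = 420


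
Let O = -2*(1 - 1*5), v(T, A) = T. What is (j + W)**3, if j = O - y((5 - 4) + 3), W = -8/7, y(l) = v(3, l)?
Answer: 19683/343 ≈ 57.385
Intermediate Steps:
y(l) = 3
O = 8 (O = -2*(1 - 5) = -2*(-4) = 8)
W = -8/7 (W = -8*1/7 = -8/7 ≈ -1.1429)
j = 5 (j = 8 - 1*3 = 8 - 3 = 5)
(j + W)**3 = (5 - 8/7)**3 = (27/7)**3 = 19683/343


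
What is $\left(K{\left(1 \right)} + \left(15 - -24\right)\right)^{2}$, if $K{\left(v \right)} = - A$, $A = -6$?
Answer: $2025$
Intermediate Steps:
$K{\left(v \right)} = 6$ ($K{\left(v \right)} = \left(-1\right) \left(-6\right) = 6$)
$\left(K{\left(1 \right)} + \left(15 - -24\right)\right)^{2} = \left(6 + \left(15 - -24\right)\right)^{2} = \left(6 + \left(15 + 24\right)\right)^{2} = \left(6 + 39\right)^{2} = 45^{2} = 2025$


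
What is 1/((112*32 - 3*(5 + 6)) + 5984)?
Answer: 1/9535 ≈ 0.00010488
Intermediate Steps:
1/((112*32 - 3*(5 + 6)) + 5984) = 1/((3584 - 3*11) + 5984) = 1/((3584 - 33) + 5984) = 1/(3551 + 5984) = 1/9535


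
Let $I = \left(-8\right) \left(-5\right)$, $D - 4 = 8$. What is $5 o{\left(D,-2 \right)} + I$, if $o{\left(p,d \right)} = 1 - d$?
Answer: $55$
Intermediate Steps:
$D = 12$ ($D = 4 + 8 = 12$)
$I = 40$
$5 o{\left(D,-2 \right)} + I = 5 \left(1 - -2\right) + 40 = 5 \left(1 + 2\right) + 40 = 5 \cdot 3 + 40 = 15 + 40 = 55$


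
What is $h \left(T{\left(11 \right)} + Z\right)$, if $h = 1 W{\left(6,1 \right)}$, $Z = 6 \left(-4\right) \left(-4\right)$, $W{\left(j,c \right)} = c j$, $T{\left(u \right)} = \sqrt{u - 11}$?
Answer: $576$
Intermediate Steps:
$T{\left(u \right)} = \sqrt{-11 + u}$
$Z = 96$ ($Z = \left(-24\right) \left(-4\right) = 96$)
$h = 6$ ($h = 1 \cdot 1 \cdot 6 = 1 \cdot 6 = 6$)
$h \left(T{\left(11 \right)} + Z\right) = 6 \left(\sqrt{-11 + 11} + 96\right) = 6 \left(\sqrt{0} + 96\right) = 6 \left(0 + 96\right) = 6 \cdot 96 = 576$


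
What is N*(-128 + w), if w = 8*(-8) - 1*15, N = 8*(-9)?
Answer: 14904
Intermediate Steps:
N = -72
w = -79 (w = -64 - 15 = -79)
N*(-128 + w) = -72*(-128 - 79) = -72*(-207) = 14904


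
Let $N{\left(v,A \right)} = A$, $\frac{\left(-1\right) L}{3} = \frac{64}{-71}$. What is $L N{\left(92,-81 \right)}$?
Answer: $- \frac{15552}{71} \approx -219.04$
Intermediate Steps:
$L = \frac{192}{71}$ ($L = - 3 \frac{64}{-71} = - 3 \cdot 64 \left(- \frac{1}{71}\right) = \left(-3\right) \left(- \frac{64}{71}\right) = \frac{192}{71} \approx 2.7042$)
$L N{\left(92,-81 \right)} = \frac{192}{71} \left(-81\right) = - \frac{15552}{71}$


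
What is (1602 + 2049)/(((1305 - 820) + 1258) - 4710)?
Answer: -1217/989 ≈ -1.2305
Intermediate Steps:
(1602 + 2049)/(((1305 - 820) + 1258) - 4710) = 3651/((485 + 1258) - 4710) = 3651/(1743 - 4710) = 3651/(-2967) = 3651*(-1/2967) = -1217/989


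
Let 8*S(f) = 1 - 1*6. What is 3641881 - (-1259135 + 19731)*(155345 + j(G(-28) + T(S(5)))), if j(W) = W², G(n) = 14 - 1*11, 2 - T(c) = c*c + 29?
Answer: 197914809249835/1024 ≈ 1.9328e+11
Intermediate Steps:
S(f) = -5/8 (S(f) = (1 - 1*6)/8 = (1 - 6)/8 = (⅛)*(-5) = -5/8)
T(c) = -27 - c² (T(c) = 2 - (c*c + 29) = 2 - (c² + 29) = 2 - (29 + c²) = 2 + (-29 - c²) = -27 - c²)
G(n) = 3 (G(n) = 14 - 11 = 3)
3641881 - (-1259135 + 19731)*(155345 + j(G(-28) + T(S(5)))) = 3641881 - (-1259135 + 19731)*(155345 + (3 + (-27 - (-5/8)²))²) = 3641881 - (-1239404)*(155345 + (3 + (-27 - 1*25/64))²) = 3641881 - (-1239404)*(155345 + (3 + (-27 - 25/64))²) = 3641881 - (-1239404)*(155345 + (3 - 1753/64)²) = 3641881 - (-1239404)*(155345 + (-1561/64)²) = 3641881 - (-1239404)*(155345 + 2436721/4096) = 3641881 - (-1239404)*638729841/4096 = 3641881 - 1*(-197911079963691/1024) = 3641881 + 197911079963691/1024 = 197914809249835/1024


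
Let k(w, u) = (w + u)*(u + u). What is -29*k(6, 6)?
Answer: -4176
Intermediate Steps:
k(w, u) = 2*u*(u + w) (k(w, u) = (u + w)*(2*u) = 2*u*(u + w))
-29*k(6, 6) = -58*6*(6 + 6) = -58*6*12 = -29*144 = -4176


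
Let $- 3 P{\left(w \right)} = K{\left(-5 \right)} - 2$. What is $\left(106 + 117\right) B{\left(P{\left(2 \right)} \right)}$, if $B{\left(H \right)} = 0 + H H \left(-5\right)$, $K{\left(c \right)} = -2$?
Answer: $- \frac{17840}{9} \approx -1982.2$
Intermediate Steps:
$P{\left(w \right)} = \frac{4}{3}$ ($P{\left(w \right)} = - \frac{-2 - 2}{3} = \left(- \frac{1}{3}\right) \left(-4\right) = \frac{4}{3}$)
$B{\left(H \right)} = - 5 H^{2}$ ($B{\left(H \right)} = 0 + H^{2} \left(-5\right) = 0 - 5 H^{2} = - 5 H^{2}$)
$\left(106 + 117\right) B{\left(P{\left(2 \right)} \right)} = \left(106 + 117\right) \left(- 5 \left(\frac{4}{3}\right)^{2}\right) = 223 \left(\left(-5\right) \frac{16}{9}\right) = 223 \left(- \frac{80}{9}\right) = - \frac{17840}{9}$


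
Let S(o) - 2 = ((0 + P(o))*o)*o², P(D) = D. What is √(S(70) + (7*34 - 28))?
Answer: 2*√6002553 ≈ 4900.0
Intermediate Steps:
S(o) = 2 + o⁴ (S(o) = 2 + ((0 + o)*o)*o² = 2 + (o*o)*o² = 2 + o²*o² = 2 + o⁴)
√(S(70) + (7*34 - 28)) = √((2 + 70⁴) + (7*34 - 28)) = √((2 + 24010000) + (238 - 28)) = √(24010002 + 210) = √24010212 = 2*√6002553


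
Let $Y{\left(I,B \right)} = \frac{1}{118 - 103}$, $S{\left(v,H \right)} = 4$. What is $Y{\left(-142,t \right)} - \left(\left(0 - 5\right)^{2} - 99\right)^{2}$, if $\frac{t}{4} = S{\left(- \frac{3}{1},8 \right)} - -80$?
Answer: $- \frac{82139}{15} \approx -5475.9$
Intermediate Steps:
$t = 336$ ($t = 4 \left(4 - -80\right) = 4 \left(4 + 80\right) = 4 \cdot 84 = 336$)
$Y{\left(I,B \right)} = \frac{1}{15}$
$Y{\left(-142,t \right)} - \left(\left(0 - 5\right)^{2} - 99\right)^{2} = \frac{1}{15} - \left(\left(0 - 5\right)^{2} - 99\right)^{2} = \frac{1}{15} - \left(\left(-5\right)^{2} - 99\right)^{2} = \frac{1}{15} - \left(25 - 99\right)^{2} = \frac{1}{15} - \left(-74\right)^{2} = \frac{1}{15} - 5476 = - \frac{82139}{15}$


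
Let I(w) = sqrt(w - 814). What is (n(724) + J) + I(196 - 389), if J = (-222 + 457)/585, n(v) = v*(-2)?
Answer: -169369/117 + I*sqrt(1007) ≈ -1447.6 + 31.733*I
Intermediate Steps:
n(v) = -2*v
I(w) = sqrt(-814 + w)
J = 47/117 (J = 235*(1/585) = 47/117 ≈ 0.40171)
(n(724) + J) + I(196 - 389) = (-2*724 + 47/117) + sqrt(-814 + (196 - 389)) = (-1448 + 47/117) + sqrt(-814 - 193) = -169369/117 + sqrt(-1007) = -169369/117 + I*sqrt(1007)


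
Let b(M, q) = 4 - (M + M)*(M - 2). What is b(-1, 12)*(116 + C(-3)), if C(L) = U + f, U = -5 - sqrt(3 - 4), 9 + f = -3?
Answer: -198 + 2*I ≈ -198.0 + 2.0*I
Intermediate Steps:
f = -12 (f = -9 - 3 = -12)
U = -5 - I (U = -5 - sqrt(-1) = -5 - I ≈ -5.0 - 1.0*I)
C(L) = -17 - I (C(L) = (-5 - I) - 12 = -17 - I)
b(M, q) = 4 - 2*M*(-2 + M)
b(-1, 12)*(116 + C(-3)) = (4 - 2*(-1)**2 + 4*(-1))*(116 + (-17 - I)) = (4 - 2*1 - 4)*(99 - I) = (4 - 2 - 4)*(99 - I) = -2*(99 - I) = -198 + 2*I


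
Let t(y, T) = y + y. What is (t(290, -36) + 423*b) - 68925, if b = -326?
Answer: -206243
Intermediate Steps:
t(y, T) = 2*y
(t(290, -36) + 423*b) - 68925 = (2*290 + 423*(-326)) - 68925 = (580 - 137898) - 68925 = -137318 - 68925 = -206243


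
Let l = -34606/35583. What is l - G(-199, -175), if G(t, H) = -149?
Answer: 5267261/35583 ≈ 148.03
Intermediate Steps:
l = -34606/35583 (l = -34606*1/35583 = -34606/35583 ≈ -0.97254)
l - G(-199, -175) = -34606/35583 - 1*(-149) = -34606/35583 + 149 = 5267261/35583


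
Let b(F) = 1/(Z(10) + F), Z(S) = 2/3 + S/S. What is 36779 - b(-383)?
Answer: 42075179/1144 ≈ 36779.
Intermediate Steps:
Z(S) = 5/3 (Z(S) = 2*(1/3) + 1 = 2/3 + 1 = 5/3)
b(F) = 1/(5/3 + F)
36779 - b(-383) = 36779 - 3/(5 + 3*(-383)) = 36779 - 3/(5 - 1149) = 36779 - 3/(-1144) = 36779 - 3*(-1)/1144 = 36779 - 1*(-3/1144) = 36779 + 3/1144 = 42075179/1144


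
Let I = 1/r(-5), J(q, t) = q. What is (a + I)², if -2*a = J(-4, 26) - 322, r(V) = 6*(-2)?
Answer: 3822025/144 ≈ 26542.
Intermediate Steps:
r(V) = -12
a = 163 (a = -(-4 - 322)/2 = -½*(-326) = 163)
I = -1/12 (I = 1/(-12) = -1/12 ≈ -0.083333)
(a + I)² = (163 - 1/12)² = (1955/12)² = 3822025/144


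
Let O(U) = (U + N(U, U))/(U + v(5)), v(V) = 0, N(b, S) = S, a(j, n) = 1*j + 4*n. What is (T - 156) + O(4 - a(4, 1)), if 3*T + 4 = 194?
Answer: -272/3 ≈ -90.667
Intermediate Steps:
a(j, n) = j + 4*n
T = 190/3 (T = -4/3 + (⅓)*194 = -4/3 + 194/3 = 190/3 ≈ 63.333)
O(U) = 2 (O(U) = (U + U)/(U + 0) = (2*U)/U = 2)
(T - 156) + O(4 - a(4, 1)) = (190/3 - 156) + 2 = -278/3 + 2 = -272/3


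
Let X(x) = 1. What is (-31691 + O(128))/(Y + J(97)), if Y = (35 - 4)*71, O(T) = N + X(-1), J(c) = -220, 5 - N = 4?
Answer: -4527/283 ≈ -15.996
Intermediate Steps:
N = 1 (N = 5 - 1*4 = 5 - 4 = 1)
O(T) = 2 (O(T) = 1 + 1 = 2)
Y = 2201 (Y = 31*71 = 2201)
(-31691 + O(128))/(Y + J(97)) = (-31691 + 2)/(2201 - 220) = -31689/1981 = -31689*1/1981 = -4527/283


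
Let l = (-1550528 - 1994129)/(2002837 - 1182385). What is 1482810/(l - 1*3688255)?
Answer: -1216574430120/3026039735917 ≈ -0.40204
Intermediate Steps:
l = -3544657/820452 ≈ -4.3204
1482810/(l - 1*3688255) = 1482810/(-3544657/820452 - 1*3688255) = 1482810/(-3544657/820452 - 3688255) = 1482810/(-3026039735917/820452) = 1482810*(-820452/3026039735917) = -1216574430120/3026039735917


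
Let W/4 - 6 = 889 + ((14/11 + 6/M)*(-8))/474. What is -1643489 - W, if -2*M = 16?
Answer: -4293908791/2607 ≈ -1.6471e+6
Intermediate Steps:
M = -8 (M = -½*16 = -8)
W = 9332968/2607 (W = 24 + 4*(889 + ((14/11 + 6/(-8))*(-8))/474) = 24 + 4*(889 + ((14*(1/11) + 6*(-⅛))*(-8))*(1/474)) = 24 + 4*(889 + ((14/11 - ¾)*(-8))*(1/474)) = 24 + 4*(889 + ((23/44)*(-8))*(1/474)) = 24 + 4*(889 - 46/11*1/474) = 24 + 4*(889 - 23/2607) = 24 + 4*(2317600/2607) = 24 + 9270400/2607 = 9332968/2607 ≈ 3580.0)
-1643489 - W = -1643489 - 1*9332968/2607 = -1643489 - 9332968/2607 = -4293908791/2607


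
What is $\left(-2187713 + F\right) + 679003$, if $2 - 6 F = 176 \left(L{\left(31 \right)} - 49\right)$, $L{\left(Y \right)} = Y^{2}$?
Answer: $- \frac{4606385}{3} \approx -1.5355 \cdot 10^{6}$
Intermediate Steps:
$F = - \frac{80255}{3}$ ($F = \frac{1}{3} - \frac{176 \left(31^{2} - 49\right)}{6} = \frac{1}{3} - \frac{176 \left(961 - 49\right)}{6} = \frac{1}{3} - \frac{176 \cdot 912}{6} = \frac{1}{3} - 26752 = - \frac{80255}{3} \approx -26752.0$)
$\left(-2187713 + F\right) + 679003 = \left(-2187713 - \frac{80255}{3}\right) + 679003 = - \frac{6643394}{3} + 679003 = - \frac{4606385}{3}$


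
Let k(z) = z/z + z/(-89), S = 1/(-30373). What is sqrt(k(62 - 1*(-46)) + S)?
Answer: 2*I*sqrt(390055107918)/2703197 ≈ 0.46208*I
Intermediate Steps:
S = -1/30373 ≈ -3.2924e-5
k(z) = 1 - z/89 (k(z) = 1 + z*(-1/89) = 1 - z/89)
sqrt(k(62 - 1*(-46)) + S) = sqrt((1 - (62 - 1*(-46))/89) - 1/30373) = sqrt((1 - (62 + 46)/89) - 1/30373) = sqrt((1 - 1/89*108) - 1/30373) = sqrt((1 - 108/89) - 1/30373) = sqrt(-19/89 - 1/30373) = sqrt(-577176/2703197) = 2*I*sqrt(390055107918)/2703197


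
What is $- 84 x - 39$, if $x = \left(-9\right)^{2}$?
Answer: $-6843$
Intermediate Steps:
$x = 81$
$- 84 x - 39 = \left(-84\right) 81 - 39 = -6804 - 39 = -6843$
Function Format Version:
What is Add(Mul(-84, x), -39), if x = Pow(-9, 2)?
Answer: -6843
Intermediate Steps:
x = 81
Add(Mul(-84, x), -39) = Add(Mul(-84, 81), -39) = Add(-6804, -39) = -6843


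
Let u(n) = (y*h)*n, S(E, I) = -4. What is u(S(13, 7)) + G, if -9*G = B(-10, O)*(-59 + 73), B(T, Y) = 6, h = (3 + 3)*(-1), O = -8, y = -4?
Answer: -316/3 ≈ -105.33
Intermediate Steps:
h = -6 (h = 6*(-1) = -6)
u(n) = 24*n (u(n) = (-4*(-6))*n = 24*n)
G = -28/3 (G = -2*(-59 + 73)/3 = -2*14/3 = -1/9*84 = -28/3 ≈ -9.3333)
u(S(13, 7)) + G = 24*(-4) - 28/3 = -96 - 28/3 = -316/3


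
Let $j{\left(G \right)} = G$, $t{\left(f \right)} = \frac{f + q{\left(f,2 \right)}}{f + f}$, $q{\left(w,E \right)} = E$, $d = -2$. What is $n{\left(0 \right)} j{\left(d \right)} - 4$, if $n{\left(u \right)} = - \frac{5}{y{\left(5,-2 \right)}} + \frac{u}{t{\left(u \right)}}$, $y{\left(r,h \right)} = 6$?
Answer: $- \frac{7}{3} \approx -2.3333$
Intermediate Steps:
$t{\left(f \right)} = \frac{2 + f}{2 f}$ ($t{\left(f \right)} = \frac{f + 2}{f + f} = \frac{2 + f}{2 f}$)
$n{\left(u \right)} = - \frac{5}{6} + \frac{2 u^{2}}{2 + u}$ ($n{\left(u \right)} = - \frac{5}{6} + \frac{u}{\frac{1}{2} \frac{1}{u} \left(2 + u\right)} = \left(-5\right) \frac{1}{6} + u \frac{2 u}{2 + u} = - \frac{5}{6} + \frac{2 u^{2}}{2 + u}$)
$n{\left(0 \right)} j{\left(d \right)} - 4 = \frac{-10 - 0 + 12 \cdot 0^{2}}{6 \left(2 + 0\right)} \left(-2\right) - 4 = \frac{-10 + 0 + 12 \cdot 0}{6 \cdot 2} \left(-2\right) - 4 = \frac{1}{6} \cdot \frac{1}{2} \left(-10 + 0 + 0\right) \left(-2\right) - 4 = \frac{1}{6} \cdot \frac{1}{2} \left(-10\right) \left(-2\right) - 4 = \left(- \frac{5}{6}\right) \left(-2\right) - 4 = \frac{5}{3} - 4 = - \frac{7}{3}$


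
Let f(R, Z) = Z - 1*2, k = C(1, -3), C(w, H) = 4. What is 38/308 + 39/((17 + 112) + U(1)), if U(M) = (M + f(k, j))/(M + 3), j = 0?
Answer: 33809/79310 ≈ 0.42629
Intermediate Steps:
k = 4
f(R, Z) = -2 + Z (f(R, Z) = Z - 2 = -2 + Z)
U(M) = (-2 + M)/(3 + M) (U(M) = (M + (-2 + 0))/(M + 3) = (M - 2)/(3 + M) = (-2 + M)/(3 + M))
38/308 + 39/((17 + 112) + U(1)) = 38/308 + 39/((17 + 112) + (-2 + 1)/(3 + 1)) = 38*(1/308) + 39/(129 - 1/4) = 19/154 + 39/(129 + (1/4)*(-1)) = 19/154 + 39/(129 - 1/4) = 19/154 + 39/(515/4) = 19/154 + 39*(4/515) = 19/154 + 156/515 = 33809/79310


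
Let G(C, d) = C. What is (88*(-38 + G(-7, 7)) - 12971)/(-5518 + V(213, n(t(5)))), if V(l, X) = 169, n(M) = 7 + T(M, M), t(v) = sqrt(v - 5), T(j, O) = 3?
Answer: 16931/5349 ≈ 3.1653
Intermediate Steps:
t(v) = sqrt(-5 + v)
n(M) = 10 (n(M) = 7 + 3 = 10)
(88*(-38 + G(-7, 7)) - 12971)/(-5518 + V(213, n(t(5)))) = (88*(-38 - 7) - 12971)/(-5518 + 169) = (88*(-45) - 12971)/(-5349) = (-3960 - 12971)*(-1/5349) = -16931*(-1/5349) = 16931/5349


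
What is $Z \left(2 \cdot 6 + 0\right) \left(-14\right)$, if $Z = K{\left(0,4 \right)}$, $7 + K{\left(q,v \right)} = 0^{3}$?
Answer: $1176$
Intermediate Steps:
$K{\left(q,v \right)} = -7$ ($K{\left(q,v \right)} = -7 + 0^{3} = -7 + 0 = -7$)
$Z = -7$
$Z \left(2 \cdot 6 + 0\right) \left(-14\right) = - 7 \left(2 \cdot 6 + 0\right) \left(-14\right) = - 7 \left(12 + 0\right) \left(-14\right) = \left(-7\right) 12 \left(-14\right) = \left(-84\right) \left(-14\right) = 1176$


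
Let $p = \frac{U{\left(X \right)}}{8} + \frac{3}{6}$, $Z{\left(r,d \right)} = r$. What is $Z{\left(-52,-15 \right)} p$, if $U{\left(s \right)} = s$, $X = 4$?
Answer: $-52$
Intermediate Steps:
$p = 1$ ($p = \frac{4}{8} + \frac{3}{6} = 4 \cdot \frac{1}{8} + 3 \cdot \frac{1}{6} = \frac{1}{2} + \frac{1}{2} = 1$)
$Z{\left(-52,-15 \right)} p = \left(-52\right) 1 = -52$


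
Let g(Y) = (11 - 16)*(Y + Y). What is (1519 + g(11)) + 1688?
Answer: 3097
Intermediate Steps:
g(Y) = -10*Y
(1519 + g(11)) + 1688 = (1519 - 10*11) + 1688 = (1519 - 110) + 1688 = 1409 + 1688 = 3097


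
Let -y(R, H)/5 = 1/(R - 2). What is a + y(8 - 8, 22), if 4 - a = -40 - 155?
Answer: 403/2 ≈ 201.50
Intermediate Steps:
y(R, H) = -5/(-2 + R) (y(R, H) = -5/(R - 2) = -5/(-2 + R))
a = 199 (a = 4 - (-40 - 155) = 4 - 1*(-195) = 4 + 195 = 199)
a + y(8 - 8, 22) = 199 - 5/(-2 + (8 - 8)) = 199 - 5/(-2 + 0) = 199 - 5/(-2) = 199 - 5*(-1/2) = 199 + 5/2 = 403/2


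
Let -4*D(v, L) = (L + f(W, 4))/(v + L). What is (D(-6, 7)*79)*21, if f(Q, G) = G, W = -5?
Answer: -18249/4 ≈ -4562.3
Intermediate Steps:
D(v, L) = -(4 + L)/(4*(L + v)) (D(v, L) = -(L + 4)/(4*(v + L)) = -(4 + L)/(4*(L + v)))
(D(-6, 7)*79)*21 = (((-1 - 1/4*7)/(7 - 6))*79)*21 = (((-1 - 7/4)/1)*79)*21 = ((1*(-11/4))*79)*21 = -11/4*79*21 = -869/4*21 = -18249/4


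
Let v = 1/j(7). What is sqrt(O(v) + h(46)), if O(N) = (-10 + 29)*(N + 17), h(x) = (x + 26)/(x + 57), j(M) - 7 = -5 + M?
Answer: sqrt(31108678)/309 ≈ 18.050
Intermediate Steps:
j(M) = 2 + M (j(M) = 7 + (-5 + M) = 2 + M)
v = 1/9 (v = 1/(2 + 7) = 1/9 ≈ 0.11111)
h(x) = (26 + x)/(57 + x)
O(N) = 323 + 19*N (O(N) = 19*(17 + N) = 323 + 19*N)
sqrt(O(v) + h(46)) = sqrt((323 + 19*(1/9)) + (26 + 46)/(57 + 46)) = sqrt((323 + 19/9) + 72/103) = sqrt(2926/9 + (1/103)*72) = sqrt(2926/9 + 72/103) = sqrt(302026/927) = sqrt(31108678)/309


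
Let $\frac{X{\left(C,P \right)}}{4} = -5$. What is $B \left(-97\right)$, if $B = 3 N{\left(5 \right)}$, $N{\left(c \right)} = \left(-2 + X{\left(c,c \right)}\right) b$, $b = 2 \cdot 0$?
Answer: $0$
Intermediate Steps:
$X{\left(C,P \right)} = -20$ ($X{\left(C,P \right)} = 4 \left(-5\right) = -20$)
$b = 0$
$N{\left(c \right)} = 0$ ($N{\left(c \right)} = \left(-2 - 20\right) 0 = \left(-22\right) 0 = 0$)
$B = 0$ ($B = 3 \cdot 0 = 0$)
$B \left(-97\right) = 0 \left(-97\right) = 0$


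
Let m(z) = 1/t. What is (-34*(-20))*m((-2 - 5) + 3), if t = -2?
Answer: -340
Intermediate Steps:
m(z) = -½ (m(z) = 1/(-2) = -½)
(-34*(-20))*m((-2 - 5) + 3) = -34*(-20)*(-½) = 680*(-½) = -340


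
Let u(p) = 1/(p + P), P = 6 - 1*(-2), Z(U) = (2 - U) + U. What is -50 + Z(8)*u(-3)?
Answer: -248/5 ≈ -49.600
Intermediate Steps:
Z(U) = 2
P = 8 (P = 6 + 2 = 8)
u(p) = 1/(8 + p) (u(p) = 1/(p + 8) = 1/(8 + p))
-50 + Z(8)*u(-3) = -50 + 2/(8 - 3) = -50 + 2/5 = -50 + 2*(⅕) = -50 + ⅖ = -248/5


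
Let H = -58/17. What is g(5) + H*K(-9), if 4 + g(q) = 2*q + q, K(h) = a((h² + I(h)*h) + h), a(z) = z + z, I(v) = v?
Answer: -1033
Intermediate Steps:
H = -58/17 (H = -58*1/17 = -58/17 ≈ -3.4118)
a(z) = 2*z
K(h) = 2*h + 4*h² (K(h) = 2*((h² + h*h) + h) = 2*((h² + h²) + h) = 2*(2*h² + h) = 2*(h + 2*h²) = 2*h + 4*h²)
g(q) = -4 + 3*q (g(q) = -4 + (2*q + q) = -4 + 3*q)
g(5) + H*K(-9) = (-4 + 3*5) - 116*(-9)*(1 + 2*(-9))/17 = (-4 + 15) - 116*(-9)*(1 - 18)/17 = 11 - 116*(-9)*(-17)/17 = 11 - 58/17*306 = 11 - 1044 = -1033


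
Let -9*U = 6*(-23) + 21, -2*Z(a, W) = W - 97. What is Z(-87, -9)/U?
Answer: 53/13 ≈ 4.0769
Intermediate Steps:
Z(a, W) = 97/2 - W/2 (Z(a, W) = -(W - 97)/2 = -(-97 + W)/2 = 97/2 - W/2)
U = 13 (U = -(6*(-23) + 21)/9 = -(-138 + 21)/9 = -1/9*(-117) = 13)
Z(-87, -9)/U = (97/2 - 1/2*(-9))/13 = (97/2 + 9/2)*(1/13) = 53*(1/13) = 53/13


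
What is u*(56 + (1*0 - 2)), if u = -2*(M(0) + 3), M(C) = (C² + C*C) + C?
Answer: -324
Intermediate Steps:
M(C) = C + 2*C² (M(C) = (C² + C²) + C = 2*C² + C = C + 2*C²)
u = -6 (u = -2*(0*(1 + 2*0) + 3) = -2*(0*(1 + 0) + 3) = -2*(0*1 + 3) = -2*(0 + 3) = -2*3 = -6)
u*(56 + (1*0 - 2)) = -6*(56 + (1*0 - 2)) = -6*(56 + (0 - 2)) = -6*(56 - 2) = -6*54 = -324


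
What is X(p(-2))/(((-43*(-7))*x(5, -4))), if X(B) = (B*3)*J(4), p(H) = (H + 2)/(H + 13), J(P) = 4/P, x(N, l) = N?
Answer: 0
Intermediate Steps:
p(H) = (2 + H)/(13 + H)
X(B) = 3*B (X(B) = (B*3)*(4/4) = (3*B)*(4*(¼)) = (3*B)*1 = 3*B)
X(p(-2))/(((-43*(-7))*x(5, -4))) = (3*((2 - 2)/(13 - 2)))/((-43*(-7)*5)) = (3*(0/11))/((301*5)) = (3*((1/11)*0))/1505 = (3*0)*(1/1505) = 0*(1/1505) = 0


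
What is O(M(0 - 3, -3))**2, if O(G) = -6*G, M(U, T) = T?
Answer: 324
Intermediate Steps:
O(M(0 - 3, -3))**2 = (-6*(-3))**2 = 18**2 = 324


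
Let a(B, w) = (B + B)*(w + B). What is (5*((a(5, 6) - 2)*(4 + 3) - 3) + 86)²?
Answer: 14830201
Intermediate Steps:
a(B, w) = 2*B*(B + w) (a(B, w) = (2*B)*(B + w) = 2*B*(B + w))
(5*((a(5, 6) - 2)*(4 + 3) - 3) + 86)² = (5*((2*5*(5 + 6) - 2)*(4 + 3) - 3) + 86)² = (5*((2*5*11 - 2)*7 - 3) + 86)² = (5*((110 - 2)*7 - 3) + 86)² = (5*(108*7 - 3) + 86)² = (5*(756 - 3) + 86)² = (5*753 + 86)² = (3765 + 86)² = 3851² = 14830201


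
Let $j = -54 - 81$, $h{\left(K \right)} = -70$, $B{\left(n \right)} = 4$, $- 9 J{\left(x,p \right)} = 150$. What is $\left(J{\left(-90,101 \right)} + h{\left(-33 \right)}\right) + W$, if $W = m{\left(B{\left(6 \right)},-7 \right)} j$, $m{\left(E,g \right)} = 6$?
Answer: $- \frac{2690}{3} \approx -896.67$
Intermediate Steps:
$J{\left(x,p \right)} = - \frac{50}{3}$ ($J{\left(x,p \right)} = \left(- \frac{1}{9}\right) 150 = - \frac{50}{3}$)
$j = -135$
$W = -810$ ($W = 6 \left(-135\right) = -810$)
$\left(J{\left(-90,101 \right)} + h{\left(-33 \right)}\right) + W = \left(- \frac{50}{3} - 70\right) - 810 = - \frac{260}{3} - 810 = - \frac{2690}{3}$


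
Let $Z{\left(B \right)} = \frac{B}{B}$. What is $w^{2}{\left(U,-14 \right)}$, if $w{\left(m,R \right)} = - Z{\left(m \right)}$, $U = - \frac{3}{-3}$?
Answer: $1$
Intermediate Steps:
$Z{\left(B \right)} = 1$
$U = 1$ ($U = \left(-3\right) \left(- \frac{1}{3}\right) = 1$)
$w{\left(m,R \right)} = -1$ ($w{\left(m,R \right)} = \left(-1\right) 1 = -1$)
$w^{2}{\left(U,-14 \right)} = \left(-1\right)^{2} = 1$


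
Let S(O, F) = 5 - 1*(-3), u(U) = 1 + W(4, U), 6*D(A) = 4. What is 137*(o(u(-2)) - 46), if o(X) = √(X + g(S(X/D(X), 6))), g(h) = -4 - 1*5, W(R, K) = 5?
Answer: -6302 + 137*I*√3 ≈ -6302.0 + 237.29*I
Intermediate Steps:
D(A) = ⅔ (D(A) = (⅙)*4 = ⅔)
u(U) = 6 (u(U) = 1 + 5 = 6)
S(O, F) = 8 (S(O, F) = 5 + 3 = 8)
g(h) = -9 (g(h) = -4 - 5 = -9)
o(X) = √(-9 + X) (o(X) = √(X - 9) = √(-9 + X))
137*(o(u(-2)) - 46) = 137*(√(-9 + 6) - 46) = 137*(√(-3) - 46) = 137*(I*√3 - 46) = 137*(-46 + I*√3) = -6302 + 137*I*√3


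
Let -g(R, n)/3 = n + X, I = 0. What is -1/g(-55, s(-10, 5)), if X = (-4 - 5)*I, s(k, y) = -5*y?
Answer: -1/75 ≈ -0.013333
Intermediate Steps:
X = 0 (X = (-4 - 5)*0 = -9*0 = 0)
g(R, n) = -3*n (g(R, n) = -3*(n + 0) = -3*n)
-1/g(-55, s(-10, 5)) = -1/((-(-15)*5)) = -1/((-3*(-25))) = -1/75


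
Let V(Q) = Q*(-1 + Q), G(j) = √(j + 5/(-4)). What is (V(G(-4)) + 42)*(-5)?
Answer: -735/4 + 5*I*√21/2 ≈ -183.75 + 11.456*I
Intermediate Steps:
G(j) = √(-5/4 + j) (G(j) = √(j + 5*(-¼)) = √(j - 5/4) = √(-5/4 + j))
(V(G(-4)) + 42)*(-5) = ((√(-5 + 4*(-4))/2)*(-1 + √(-5 + 4*(-4))/2) + 42)*(-5) = ((√(-5 - 16)/2)*(-1 + √(-5 - 16)/2) + 42)*(-5) = ((√(-21)/2)*(-1 + √(-21)/2) + 42)*(-5) = (((I*√21)/2)*(-1 + (I*√21)/2) + 42)*(-5) = ((I*√21/2)*(-1 + I*√21/2) + 42)*(-5) = (I*√21*(-1 + I*√21/2)/2 + 42)*(-5) = (42 + I*√21*(-1 + I*√21/2)/2)*(-5) = -210 - 5*I*√21*(-1 + I*√21/2)/2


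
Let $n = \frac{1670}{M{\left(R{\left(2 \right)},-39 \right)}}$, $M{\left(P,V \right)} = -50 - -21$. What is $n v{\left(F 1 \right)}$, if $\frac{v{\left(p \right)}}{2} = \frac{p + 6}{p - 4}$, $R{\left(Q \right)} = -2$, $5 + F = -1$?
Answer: $0$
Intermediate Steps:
$F = -6$ ($F = -5 - 1 = -6$)
$M{\left(P,V \right)} = -29$ ($M{\left(P,V \right)} = -50 + 21 = -29$)
$v{\left(p \right)} = \frac{2 \left(6 + p\right)}{-4 + p}$ ($v{\left(p \right)} = 2 \frac{p + 6}{p - 4} = 2 \frac{6 + p}{-4 + p} = \frac{2 \left(6 + p\right)}{-4 + p}$)
$n = - \frac{1670}{29}$ ($n = \frac{1670}{-29} = 1670 \left(- \frac{1}{29}\right) = - \frac{1670}{29} \approx -57.586$)
$n v{\left(F 1 \right)} = - \frac{1670 \frac{2 \left(6 - 6\right)}{-4 - 6}}{29} = - \frac{1670 \cdot 2 \frac{1}{-10} \cdot 0}{29} = - \frac{1670 \cdot 2 \left(- \frac{1}{10}\right) 0}{29} = \left(- \frac{1670}{29}\right) 0 = 0$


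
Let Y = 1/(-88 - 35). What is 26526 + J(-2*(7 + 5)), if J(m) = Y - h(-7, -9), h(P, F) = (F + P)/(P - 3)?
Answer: 16312501/615 ≈ 26524.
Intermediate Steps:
h(P, F) = (F + P)/(-3 + P)
Y = -1/123 (Y = 1/(-123) = -1/123 ≈ -0.0081301)
J(m) = -989/615 (J(m) = -1/123 - (-9 - 7)/(-3 - 7) = -1/123 - (-16)/(-10) = -1/123 - (-1)*(-16)/10 = -1/123 - 1*8/5 = -1/123 - 8/5 = -989/615)
26526 + J(-2*(7 + 5)) = 26526 - 989/615 = 16312501/615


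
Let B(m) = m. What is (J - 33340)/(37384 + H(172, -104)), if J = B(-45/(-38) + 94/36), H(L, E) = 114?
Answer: -5700491/6412158 ≈ -0.88901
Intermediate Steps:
J = 649/171 (J = -45/(-38) + 94/36 = -45*(-1/38) + 94*(1/36) = 45/38 + 47/18 = 649/171 ≈ 3.7953)
(J - 33340)/(37384 + H(172, -104)) = (649/171 - 33340)/(37384 + 114) = -5700491/171/37498 = -5700491/171*1/37498 = -5700491/6412158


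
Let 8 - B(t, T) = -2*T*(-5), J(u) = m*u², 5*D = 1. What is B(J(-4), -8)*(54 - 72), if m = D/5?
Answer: -1584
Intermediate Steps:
D = ⅕ (D = (⅕)*1 = ⅕ ≈ 0.20000)
m = 1/25 (m = (⅕)/5 = (⅕)*(⅕) = 1/25 ≈ 0.040000)
J(u) = u²/25
B(t, T) = 8 - 10*T (B(t, T) = 8 - (-2*T)*(-5) = 8 - 10*T)
B(J(-4), -8)*(54 - 72) = (8 - 10*(-8))*(54 - 72) = (8 + 80)*(-18) = 88*(-18) = -1584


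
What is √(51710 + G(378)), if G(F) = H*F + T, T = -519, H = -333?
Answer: I*√74683 ≈ 273.28*I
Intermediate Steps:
G(F) = -519 - 333*F (G(F) = -333*F - 519 = -519 - 333*F)
√(51710 + G(378)) = √(51710 + (-519 - 333*378)) = √(51710 + (-519 - 125874)) = √(51710 - 126393) = √(-74683) = I*√74683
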